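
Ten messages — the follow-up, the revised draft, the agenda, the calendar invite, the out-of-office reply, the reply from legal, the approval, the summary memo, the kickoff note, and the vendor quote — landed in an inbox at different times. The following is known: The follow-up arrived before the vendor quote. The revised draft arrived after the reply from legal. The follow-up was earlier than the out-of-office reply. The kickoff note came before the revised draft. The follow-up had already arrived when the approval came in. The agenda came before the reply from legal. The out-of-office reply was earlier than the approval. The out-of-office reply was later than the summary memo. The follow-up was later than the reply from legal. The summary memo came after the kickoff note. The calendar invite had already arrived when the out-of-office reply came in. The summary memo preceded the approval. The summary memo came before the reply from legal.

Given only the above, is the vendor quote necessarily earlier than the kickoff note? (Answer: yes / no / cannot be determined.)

no

Tracing the constraints gives the kickoff note → the summary memo → the reply from legal → the follow-up → the vendor quote, so the kickoff note must come before the vendor quote.
That means the vendor quote cannot be before the kickoff note.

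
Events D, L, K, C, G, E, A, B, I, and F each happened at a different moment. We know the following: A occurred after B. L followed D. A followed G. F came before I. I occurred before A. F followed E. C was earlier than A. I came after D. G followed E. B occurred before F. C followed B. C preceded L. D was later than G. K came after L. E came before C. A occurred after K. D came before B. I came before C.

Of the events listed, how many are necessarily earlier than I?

5

Directly stated before I: D and F.
B reaches I via B → F → I.
E reaches I via E → F → I.
G reaches I via G → D → I.
That's B, D, E, F, and G — 5 in all.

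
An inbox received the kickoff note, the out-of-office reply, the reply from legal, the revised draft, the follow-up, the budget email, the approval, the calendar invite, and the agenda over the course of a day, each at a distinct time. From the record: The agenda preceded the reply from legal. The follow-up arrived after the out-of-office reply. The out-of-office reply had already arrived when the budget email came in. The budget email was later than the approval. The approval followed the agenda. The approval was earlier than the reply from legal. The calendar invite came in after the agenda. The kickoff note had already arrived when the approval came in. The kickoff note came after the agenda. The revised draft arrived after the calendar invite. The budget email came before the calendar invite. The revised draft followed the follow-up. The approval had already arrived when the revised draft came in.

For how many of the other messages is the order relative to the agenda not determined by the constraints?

2

Forced after the agenda: the approval, the budget email, the calendar invite, the kickoff note, the reply from legal, and the revised draft.
That leaves the follow-up and the out-of-office reply with no forced order relative to the agenda — 2.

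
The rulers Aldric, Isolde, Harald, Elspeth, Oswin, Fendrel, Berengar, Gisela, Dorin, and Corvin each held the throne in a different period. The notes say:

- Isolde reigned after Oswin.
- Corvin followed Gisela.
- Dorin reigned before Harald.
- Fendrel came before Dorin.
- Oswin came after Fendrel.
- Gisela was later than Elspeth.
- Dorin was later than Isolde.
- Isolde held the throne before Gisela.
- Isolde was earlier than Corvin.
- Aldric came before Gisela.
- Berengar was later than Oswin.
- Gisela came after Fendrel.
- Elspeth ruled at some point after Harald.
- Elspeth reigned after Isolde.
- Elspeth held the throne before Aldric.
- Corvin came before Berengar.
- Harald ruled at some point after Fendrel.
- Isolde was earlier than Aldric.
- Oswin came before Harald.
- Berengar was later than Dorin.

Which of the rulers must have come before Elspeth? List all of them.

Directly stated before Elspeth: Harald and Isolde.
Dorin reaches Elspeth via Dorin → Harald → Elspeth.
Fendrel reaches Elspeth via Fendrel → Harald → Elspeth.
Oswin reaches Elspeth via Oswin → Harald → Elspeth.
No chain forces Gisela (or any of the others) ahead of Elspeth.

Dorin, Fendrel, Harald, Isolde, Oswin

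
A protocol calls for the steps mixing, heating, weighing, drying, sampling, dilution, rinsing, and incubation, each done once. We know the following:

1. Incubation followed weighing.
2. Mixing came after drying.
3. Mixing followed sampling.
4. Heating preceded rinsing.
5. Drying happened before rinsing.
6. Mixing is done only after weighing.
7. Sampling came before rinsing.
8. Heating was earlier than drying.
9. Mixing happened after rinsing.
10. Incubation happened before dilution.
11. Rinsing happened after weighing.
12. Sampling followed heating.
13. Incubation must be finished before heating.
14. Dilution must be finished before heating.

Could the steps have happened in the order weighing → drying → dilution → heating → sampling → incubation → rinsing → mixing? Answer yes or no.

no

The constraints require heating before drying, but in the proposed sequence drying appears ahead of heating. That one violation is enough.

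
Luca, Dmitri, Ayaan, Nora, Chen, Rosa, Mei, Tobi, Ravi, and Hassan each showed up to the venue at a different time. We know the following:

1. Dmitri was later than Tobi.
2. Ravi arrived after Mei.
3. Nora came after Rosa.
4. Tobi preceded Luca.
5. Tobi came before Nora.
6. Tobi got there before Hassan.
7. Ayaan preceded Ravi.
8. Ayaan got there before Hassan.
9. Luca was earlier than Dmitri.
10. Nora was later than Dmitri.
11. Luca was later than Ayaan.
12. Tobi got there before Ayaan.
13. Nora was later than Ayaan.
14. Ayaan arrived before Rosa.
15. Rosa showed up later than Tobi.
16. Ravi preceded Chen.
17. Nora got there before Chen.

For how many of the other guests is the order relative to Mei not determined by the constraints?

Forced after Mei: Chen and Ravi.
That leaves Ayaan, Dmitri, Hassan, Luca, Nora, Rosa, and Tobi with no forced order relative to Mei — 7.

7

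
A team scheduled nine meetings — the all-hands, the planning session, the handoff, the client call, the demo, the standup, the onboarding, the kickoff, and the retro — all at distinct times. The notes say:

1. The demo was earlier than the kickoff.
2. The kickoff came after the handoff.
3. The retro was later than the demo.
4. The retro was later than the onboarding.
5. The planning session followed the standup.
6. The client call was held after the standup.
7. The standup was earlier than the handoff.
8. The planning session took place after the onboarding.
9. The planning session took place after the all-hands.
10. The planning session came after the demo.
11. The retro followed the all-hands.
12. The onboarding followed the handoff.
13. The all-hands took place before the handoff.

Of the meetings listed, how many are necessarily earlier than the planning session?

5

Directly stated before the planning session: the all-hands, the demo, the onboarding, and the standup.
The handoff reaches the planning session via the handoff → the onboarding → the planning session.
No chain forces the retro (or any of the others) ahead of the planning session.
That's the all-hands, the demo, the handoff, the onboarding, and the standup — 5 in all.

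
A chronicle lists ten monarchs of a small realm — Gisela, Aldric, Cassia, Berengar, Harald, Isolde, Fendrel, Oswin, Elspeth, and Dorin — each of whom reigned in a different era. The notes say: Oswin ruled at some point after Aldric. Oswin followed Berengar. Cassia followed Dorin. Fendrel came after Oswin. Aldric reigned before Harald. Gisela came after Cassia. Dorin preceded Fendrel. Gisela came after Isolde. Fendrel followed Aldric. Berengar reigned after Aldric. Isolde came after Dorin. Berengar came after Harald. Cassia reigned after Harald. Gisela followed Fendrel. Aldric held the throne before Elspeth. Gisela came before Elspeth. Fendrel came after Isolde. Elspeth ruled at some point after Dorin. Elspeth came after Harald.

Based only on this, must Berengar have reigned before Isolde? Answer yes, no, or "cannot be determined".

cannot be determined

No chain of stated constraints runs from Berengar to Isolde, and none runs from Isolde to Berengar either.
So the relative order of Berengar and Isolde is not fixed by the given facts.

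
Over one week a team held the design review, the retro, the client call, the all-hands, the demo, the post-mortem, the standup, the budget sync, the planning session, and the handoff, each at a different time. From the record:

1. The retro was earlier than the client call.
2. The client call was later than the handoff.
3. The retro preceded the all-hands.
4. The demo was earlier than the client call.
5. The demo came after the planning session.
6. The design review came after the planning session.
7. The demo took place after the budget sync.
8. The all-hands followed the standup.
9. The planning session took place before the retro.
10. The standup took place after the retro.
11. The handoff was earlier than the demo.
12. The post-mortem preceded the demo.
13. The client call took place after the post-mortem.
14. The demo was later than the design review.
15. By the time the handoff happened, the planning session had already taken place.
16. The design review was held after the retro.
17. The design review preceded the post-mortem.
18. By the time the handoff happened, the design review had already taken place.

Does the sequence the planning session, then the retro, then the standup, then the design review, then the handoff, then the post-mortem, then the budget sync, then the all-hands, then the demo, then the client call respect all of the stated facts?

Check each stated constraint against the proposed order — e.g. the planning session is ahead of the demo; the retro is ahead of the client call. Every pair is in the required order; nothing is violated.

yes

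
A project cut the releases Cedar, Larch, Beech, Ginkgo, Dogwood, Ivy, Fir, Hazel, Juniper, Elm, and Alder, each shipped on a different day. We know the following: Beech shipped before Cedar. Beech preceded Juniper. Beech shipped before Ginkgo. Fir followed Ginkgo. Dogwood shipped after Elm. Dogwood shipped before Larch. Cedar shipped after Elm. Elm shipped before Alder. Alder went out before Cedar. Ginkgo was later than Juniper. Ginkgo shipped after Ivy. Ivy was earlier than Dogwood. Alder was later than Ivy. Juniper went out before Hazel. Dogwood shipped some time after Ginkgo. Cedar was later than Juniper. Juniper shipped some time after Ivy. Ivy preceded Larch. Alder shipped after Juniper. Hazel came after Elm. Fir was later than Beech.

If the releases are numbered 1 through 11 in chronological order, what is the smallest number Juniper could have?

Beech and Ivy must both come before Juniper — 2 forced predecessors.
Nothing else is forced ahead of Juniper, so its earliest slot is position 2 + 1 = 3.

3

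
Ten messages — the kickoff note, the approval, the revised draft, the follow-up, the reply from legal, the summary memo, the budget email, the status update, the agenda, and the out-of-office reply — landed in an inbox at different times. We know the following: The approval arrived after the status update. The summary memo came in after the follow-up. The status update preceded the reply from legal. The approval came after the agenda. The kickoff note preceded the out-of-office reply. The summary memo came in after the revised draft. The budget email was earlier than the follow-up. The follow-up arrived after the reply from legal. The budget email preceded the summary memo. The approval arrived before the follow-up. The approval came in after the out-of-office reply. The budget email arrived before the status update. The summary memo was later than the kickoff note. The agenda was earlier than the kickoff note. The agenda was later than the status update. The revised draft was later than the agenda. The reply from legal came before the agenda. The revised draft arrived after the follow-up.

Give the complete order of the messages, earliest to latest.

The constraints fix every adjacent pair, so only one ordering works:
the budget email → the status update → the reply from legal → the agenda → the kickoff note → the out-of-office reply → the approval → the follow-up → the revised draft → the summary memo.

the budget email, the status update, the reply from legal, the agenda, the kickoff note, the out-of-office reply, the approval, the follow-up, the revised draft, the summary memo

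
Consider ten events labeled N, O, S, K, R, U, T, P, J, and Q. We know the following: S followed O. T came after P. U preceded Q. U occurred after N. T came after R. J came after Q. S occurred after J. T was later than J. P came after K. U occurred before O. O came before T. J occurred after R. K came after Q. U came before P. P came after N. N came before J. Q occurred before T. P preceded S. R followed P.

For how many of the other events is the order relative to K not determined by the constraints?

Forced before K: N, Q, and U; forced after K: J, P, R, S, and T.
That leaves O with no forced order relative to K — 1.

1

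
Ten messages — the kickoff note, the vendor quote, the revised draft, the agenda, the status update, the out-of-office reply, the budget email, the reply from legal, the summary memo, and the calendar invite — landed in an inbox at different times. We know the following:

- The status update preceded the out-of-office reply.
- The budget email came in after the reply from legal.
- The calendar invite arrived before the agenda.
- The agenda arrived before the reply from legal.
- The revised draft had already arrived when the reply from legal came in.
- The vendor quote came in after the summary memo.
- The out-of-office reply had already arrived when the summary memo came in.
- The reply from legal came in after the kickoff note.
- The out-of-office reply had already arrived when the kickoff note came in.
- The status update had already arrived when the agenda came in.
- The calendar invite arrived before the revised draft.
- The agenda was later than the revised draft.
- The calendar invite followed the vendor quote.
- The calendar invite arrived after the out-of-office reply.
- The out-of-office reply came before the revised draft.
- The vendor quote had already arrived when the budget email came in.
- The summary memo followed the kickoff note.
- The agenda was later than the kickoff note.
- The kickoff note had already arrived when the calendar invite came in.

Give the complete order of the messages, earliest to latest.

the status update, the out-of-office reply, the kickoff note, the summary memo, the vendor quote, the calendar invite, the revised draft, the agenda, the reply from legal, the budget email

The constraints fix every adjacent pair, so only one ordering works:
the status update → the out-of-office reply → the kickoff note → the summary memo → the vendor quote → the calendar invite → the revised draft → the agenda → the reply from legal → the budget email.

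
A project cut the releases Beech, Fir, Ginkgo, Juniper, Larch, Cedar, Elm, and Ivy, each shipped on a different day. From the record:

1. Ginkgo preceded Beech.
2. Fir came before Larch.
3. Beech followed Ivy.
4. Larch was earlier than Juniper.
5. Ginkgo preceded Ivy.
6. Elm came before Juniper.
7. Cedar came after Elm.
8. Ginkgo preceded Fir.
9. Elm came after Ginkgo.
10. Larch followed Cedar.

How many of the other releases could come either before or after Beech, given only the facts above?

5

Forced before Beech: Ginkgo and Ivy.
That leaves Cedar, Elm, Fir, Juniper, and Larch with no forced order relative to Beech — 5.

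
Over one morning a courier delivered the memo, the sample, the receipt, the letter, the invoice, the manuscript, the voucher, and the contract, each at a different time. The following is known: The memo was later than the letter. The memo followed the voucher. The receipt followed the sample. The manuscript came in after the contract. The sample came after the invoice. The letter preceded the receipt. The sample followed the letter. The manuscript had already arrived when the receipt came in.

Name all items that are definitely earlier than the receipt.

the contract, the invoice, the letter, the manuscript, the sample

Directly stated before the receipt: the letter, the manuscript, and the sample.
The contract reaches the receipt via the contract → the manuscript → the receipt.
The invoice reaches the receipt via the invoice → the sample → the receipt.
No chain forces the memo (or any of the others) ahead of the receipt.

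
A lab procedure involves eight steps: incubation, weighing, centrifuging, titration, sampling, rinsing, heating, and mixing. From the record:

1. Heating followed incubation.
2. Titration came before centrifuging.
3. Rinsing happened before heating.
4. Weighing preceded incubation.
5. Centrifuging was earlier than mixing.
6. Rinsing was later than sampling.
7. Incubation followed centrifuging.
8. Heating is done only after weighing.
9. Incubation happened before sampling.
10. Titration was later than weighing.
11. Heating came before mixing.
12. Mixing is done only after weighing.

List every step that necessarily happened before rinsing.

Directly stated before rinsing: sampling.
Centrifuging reaches rinsing via centrifuging → incubation → sampling → rinsing.
Incubation reaches rinsing via incubation → sampling → rinsing.
Titration reaches rinsing via titration → centrifuging → incubation → sampling → rinsing.
Likewise weighing reaches rinsing by chaining the stated constraints.

centrifuging, incubation, sampling, titration, weighing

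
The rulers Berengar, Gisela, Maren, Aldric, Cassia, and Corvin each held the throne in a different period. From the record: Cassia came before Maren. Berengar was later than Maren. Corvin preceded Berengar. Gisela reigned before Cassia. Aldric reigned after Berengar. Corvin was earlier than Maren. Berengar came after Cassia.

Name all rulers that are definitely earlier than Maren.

Directly stated before Maren: Cassia and Corvin.
Gisela reaches Maren via Gisela → Cassia → Maren.

Cassia, Corvin, Gisela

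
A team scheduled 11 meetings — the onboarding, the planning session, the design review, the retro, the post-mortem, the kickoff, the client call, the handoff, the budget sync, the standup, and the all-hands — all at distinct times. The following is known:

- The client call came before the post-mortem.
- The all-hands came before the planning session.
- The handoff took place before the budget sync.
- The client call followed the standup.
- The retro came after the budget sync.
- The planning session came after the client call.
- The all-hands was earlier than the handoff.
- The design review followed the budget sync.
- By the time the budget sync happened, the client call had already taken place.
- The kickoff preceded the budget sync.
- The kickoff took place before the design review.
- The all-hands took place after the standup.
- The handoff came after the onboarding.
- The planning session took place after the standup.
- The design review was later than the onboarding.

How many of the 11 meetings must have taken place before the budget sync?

Directly stated before the budget sync: the client call, the handoff, and the kickoff.
The all-hands reaches the budget sync via the all-hands → the handoff → the budget sync.
The onboarding reaches the budget sync via the onboarding → the handoff → the budget sync.
The standup reaches the budget sync via the standup → the client call → the budget sync.
That's the all-hands, the client call, the handoff, the kickoff, the onboarding, and the standup — 6 in all.

6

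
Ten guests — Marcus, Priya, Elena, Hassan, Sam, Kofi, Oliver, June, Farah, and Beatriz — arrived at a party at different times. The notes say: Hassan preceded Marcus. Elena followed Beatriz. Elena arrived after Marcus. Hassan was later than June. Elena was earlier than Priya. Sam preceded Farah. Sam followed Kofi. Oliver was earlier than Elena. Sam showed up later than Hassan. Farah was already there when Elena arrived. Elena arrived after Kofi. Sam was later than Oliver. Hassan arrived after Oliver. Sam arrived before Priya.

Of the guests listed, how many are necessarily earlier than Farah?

Directly stated before Farah: Sam.
Hassan reaches Farah via Hassan → Sam → Farah.
June reaches Farah via June → Hassan → Sam → Farah.
Kofi reaches Farah via Kofi → Sam → Farah.
Likewise Oliver reaches Farah by chaining the stated constraints.
That's Hassan, June, Kofi, Oliver, and Sam — 5 in all.

5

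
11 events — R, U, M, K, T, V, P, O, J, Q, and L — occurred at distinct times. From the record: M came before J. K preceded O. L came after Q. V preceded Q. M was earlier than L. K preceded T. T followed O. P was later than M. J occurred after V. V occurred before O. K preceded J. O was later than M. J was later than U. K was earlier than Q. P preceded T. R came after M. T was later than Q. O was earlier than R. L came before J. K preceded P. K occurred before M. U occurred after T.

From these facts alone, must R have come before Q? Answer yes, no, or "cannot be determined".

No chain of stated constraints runs from R to Q, and none runs from Q to R either.
So the relative order of R and Q is not fixed by the given facts.

cannot be determined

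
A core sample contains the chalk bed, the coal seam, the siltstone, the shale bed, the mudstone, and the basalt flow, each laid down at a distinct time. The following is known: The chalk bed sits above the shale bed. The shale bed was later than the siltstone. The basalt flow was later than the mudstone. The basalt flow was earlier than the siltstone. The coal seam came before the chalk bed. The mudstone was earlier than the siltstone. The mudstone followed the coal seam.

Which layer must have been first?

The coal seam has a chain of constraints placing it before every other layer, so the coal seam must be first.

the coal seam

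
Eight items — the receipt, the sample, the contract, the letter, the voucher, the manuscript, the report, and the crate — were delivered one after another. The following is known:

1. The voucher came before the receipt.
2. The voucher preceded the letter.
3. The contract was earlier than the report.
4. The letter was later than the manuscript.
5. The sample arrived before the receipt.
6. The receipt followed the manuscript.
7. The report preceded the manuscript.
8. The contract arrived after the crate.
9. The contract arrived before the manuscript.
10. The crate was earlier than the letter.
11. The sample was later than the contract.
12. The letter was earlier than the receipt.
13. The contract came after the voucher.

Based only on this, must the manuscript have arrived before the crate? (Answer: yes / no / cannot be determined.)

Tracing the constraints gives the crate → the contract → the manuscript, so the crate must come before the manuscript.
That means the manuscript cannot be before the crate.

no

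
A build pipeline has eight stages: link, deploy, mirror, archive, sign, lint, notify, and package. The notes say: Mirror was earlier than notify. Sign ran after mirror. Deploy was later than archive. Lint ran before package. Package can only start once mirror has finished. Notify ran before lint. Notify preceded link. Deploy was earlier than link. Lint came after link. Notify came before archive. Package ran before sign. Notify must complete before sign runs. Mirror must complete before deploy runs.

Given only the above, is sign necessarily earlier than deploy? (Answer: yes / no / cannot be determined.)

Tracing the constraints gives deploy → link → lint → package → sign, so deploy must come before sign.
That means sign cannot be before deploy.

no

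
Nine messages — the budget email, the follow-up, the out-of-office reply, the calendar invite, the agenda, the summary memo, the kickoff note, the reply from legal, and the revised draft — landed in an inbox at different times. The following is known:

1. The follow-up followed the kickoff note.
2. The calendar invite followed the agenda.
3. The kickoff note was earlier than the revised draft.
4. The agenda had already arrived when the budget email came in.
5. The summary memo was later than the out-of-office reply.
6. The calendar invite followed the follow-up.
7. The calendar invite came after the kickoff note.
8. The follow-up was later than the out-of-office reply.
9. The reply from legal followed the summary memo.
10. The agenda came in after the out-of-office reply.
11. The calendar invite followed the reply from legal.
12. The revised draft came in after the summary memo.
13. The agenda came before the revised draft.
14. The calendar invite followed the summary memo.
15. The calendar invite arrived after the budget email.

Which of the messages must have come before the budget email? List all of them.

Directly stated before the budget email: the agenda.
The out-of-office reply reaches the budget email via the out-of-office reply → the agenda → the budget email.
No chain forces the calendar invite (or any of the others) ahead of the budget email.

the agenda, the out-of-office reply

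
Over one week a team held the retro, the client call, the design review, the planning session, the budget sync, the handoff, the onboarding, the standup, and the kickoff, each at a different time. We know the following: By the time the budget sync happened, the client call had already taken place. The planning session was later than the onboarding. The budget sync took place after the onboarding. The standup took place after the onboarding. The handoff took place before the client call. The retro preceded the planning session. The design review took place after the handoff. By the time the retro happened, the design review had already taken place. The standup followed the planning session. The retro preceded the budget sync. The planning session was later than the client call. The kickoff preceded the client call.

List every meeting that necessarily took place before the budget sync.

the client call, the design review, the handoff, the kickoff, the onboarding, the retro

Directly stated before the budget sync: the client call, the onboarding, and the retro.
The design review reaches the budget sync via the design review → the retro → the budget sync.
The handoff reaches the budget sync via the handoff → the client call → the budget sync.
The kickoff reaches the budget sync via the kickoff → the client call → the budget sync.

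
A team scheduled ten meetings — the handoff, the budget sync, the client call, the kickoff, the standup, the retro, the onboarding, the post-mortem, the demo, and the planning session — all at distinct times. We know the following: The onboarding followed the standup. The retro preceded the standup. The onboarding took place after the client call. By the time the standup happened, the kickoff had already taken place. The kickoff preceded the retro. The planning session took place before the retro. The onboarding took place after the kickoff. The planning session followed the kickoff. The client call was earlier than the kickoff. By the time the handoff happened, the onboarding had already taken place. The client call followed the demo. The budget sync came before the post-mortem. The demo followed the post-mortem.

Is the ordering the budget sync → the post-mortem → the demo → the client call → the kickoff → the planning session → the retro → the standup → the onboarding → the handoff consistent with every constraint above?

Check each stated constraint against the proposed order — e.g. the kickoff is ahead of the onboarding; the client call is ahead of the onboarding. Every pair is in the required order; nothing is violated.

yes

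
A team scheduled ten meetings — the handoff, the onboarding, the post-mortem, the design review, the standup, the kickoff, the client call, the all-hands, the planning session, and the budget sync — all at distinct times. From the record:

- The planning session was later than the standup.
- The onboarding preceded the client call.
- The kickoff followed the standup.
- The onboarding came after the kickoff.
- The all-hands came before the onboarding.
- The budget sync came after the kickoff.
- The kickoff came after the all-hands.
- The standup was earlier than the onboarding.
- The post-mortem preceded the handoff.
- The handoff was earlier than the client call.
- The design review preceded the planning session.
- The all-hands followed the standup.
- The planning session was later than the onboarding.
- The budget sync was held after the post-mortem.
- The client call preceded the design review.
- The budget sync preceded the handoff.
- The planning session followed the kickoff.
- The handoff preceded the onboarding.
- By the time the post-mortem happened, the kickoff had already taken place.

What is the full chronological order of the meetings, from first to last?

The constraints fix every adjacent pair, so only one ordering works:
the standup → the all-hands → the kickoff → the post-mortem → the budget sync → the handoff → the onboarding → the client call → the design review → the planning session.

the standup, the all-hands, the kickoff, the post-mortem, the budget sync, the handoff, the onboarding, the client call, the design review, the planning session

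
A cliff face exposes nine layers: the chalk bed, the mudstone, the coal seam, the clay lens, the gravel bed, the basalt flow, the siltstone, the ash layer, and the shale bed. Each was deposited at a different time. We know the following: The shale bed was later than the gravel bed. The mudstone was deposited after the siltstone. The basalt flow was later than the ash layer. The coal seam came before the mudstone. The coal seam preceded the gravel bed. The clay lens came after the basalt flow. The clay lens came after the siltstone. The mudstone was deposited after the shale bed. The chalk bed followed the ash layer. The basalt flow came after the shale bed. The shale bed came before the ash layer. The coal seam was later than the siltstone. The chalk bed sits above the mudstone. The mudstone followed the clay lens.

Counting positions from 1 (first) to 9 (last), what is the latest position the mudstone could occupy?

The mudstone must come before the chalk bed — 1 layer forced after it.
Everything else can be placed before the mudstone in some valid order, so the mudstone can sit as late as position 9 − 1 = 8.

8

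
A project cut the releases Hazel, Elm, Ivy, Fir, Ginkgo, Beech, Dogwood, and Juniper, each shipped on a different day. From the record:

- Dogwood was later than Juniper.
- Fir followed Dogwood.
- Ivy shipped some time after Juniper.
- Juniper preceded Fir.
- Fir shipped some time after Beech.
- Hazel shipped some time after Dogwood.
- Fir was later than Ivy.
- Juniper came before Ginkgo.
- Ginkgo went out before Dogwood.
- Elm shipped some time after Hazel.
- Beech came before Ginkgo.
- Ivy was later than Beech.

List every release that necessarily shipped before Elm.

Beech, Dogwood, Ginkgo, Hazel, Juniper

Directly stated before Elm: Hazel.
Beech reaches Elm via Beech → Ginkgo → Dogwood → Hazel → Elm.
Dogwood reaches Elm via Dogwood → Hazel → Elm.
Ginkgo reaches Elm via Ginkgo → Dogwood → Hazel → Elm.
Likewise Juniper reaches Elm by chaining the stated constraints.
No chain forces Fir (or any of the others) ahead of Elm.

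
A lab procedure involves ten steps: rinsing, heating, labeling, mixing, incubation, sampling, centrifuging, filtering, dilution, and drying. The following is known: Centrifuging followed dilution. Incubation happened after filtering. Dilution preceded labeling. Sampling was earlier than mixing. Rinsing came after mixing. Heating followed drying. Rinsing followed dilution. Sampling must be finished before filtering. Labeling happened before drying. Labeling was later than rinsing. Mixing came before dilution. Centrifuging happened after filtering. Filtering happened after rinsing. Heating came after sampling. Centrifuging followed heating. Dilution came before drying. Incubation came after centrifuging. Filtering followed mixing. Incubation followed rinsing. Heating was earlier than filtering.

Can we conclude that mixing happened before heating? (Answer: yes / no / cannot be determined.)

yes

Chain the constraints: mixing → dilution → drying → heating. Each link is directly stated, so mixing comes before heating.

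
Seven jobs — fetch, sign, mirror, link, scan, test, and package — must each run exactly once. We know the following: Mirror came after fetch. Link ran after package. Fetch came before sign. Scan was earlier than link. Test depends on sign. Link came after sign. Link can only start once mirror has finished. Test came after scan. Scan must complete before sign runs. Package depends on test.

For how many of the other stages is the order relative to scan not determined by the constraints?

2

Forced after scan: link, package, sign, and test.
That leaves fetch and mirror with no forced order relative to scan — 2.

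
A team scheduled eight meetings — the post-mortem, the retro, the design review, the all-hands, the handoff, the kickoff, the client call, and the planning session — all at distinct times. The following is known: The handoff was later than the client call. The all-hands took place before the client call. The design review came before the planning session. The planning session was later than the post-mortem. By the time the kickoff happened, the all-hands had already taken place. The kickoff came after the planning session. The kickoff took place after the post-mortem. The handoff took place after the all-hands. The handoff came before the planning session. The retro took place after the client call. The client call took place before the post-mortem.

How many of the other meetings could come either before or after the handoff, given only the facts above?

Forced before the handoff: the all-hands and the client call; forced after the handoff: the kickoff and the planning session.
That leaves the design review, the post-mortem, and the retro with no forced order relative to the handoff — 3.

3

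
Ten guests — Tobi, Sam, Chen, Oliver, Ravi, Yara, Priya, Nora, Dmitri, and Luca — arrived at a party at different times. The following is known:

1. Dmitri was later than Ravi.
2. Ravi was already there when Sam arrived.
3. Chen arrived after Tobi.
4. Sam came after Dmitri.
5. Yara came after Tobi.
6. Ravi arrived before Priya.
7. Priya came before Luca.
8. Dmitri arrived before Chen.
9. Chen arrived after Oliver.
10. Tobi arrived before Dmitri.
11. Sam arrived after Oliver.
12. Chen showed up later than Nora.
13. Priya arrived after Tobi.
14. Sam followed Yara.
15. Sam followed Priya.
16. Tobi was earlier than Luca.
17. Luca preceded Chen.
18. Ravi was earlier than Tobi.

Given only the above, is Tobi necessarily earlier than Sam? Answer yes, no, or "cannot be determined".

Chain the constraints: Tobi → Priya → Sam. Each link is directly stated, so Tobi comes before Sam.

yes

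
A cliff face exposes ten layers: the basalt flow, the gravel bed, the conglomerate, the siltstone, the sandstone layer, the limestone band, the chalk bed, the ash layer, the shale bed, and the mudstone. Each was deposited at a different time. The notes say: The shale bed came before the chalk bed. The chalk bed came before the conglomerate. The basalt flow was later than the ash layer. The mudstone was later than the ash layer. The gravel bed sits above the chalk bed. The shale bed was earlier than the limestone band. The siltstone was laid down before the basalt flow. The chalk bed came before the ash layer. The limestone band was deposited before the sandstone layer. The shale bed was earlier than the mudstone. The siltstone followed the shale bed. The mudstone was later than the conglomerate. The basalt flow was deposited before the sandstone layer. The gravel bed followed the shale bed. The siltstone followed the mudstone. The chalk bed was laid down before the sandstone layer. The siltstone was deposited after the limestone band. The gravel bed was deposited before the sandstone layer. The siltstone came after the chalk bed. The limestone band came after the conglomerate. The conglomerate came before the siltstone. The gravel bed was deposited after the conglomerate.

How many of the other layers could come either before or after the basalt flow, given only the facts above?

Forced before the basalt flow: the ash layer, the chalk bed, the conglomerate, the limestone band, the mudstone, the shale bed, and the siltstone; forced after the basalt flow: the sandstone layer.
That leaves the gravel bed with no forced order relative to the basalt flow — 1.

1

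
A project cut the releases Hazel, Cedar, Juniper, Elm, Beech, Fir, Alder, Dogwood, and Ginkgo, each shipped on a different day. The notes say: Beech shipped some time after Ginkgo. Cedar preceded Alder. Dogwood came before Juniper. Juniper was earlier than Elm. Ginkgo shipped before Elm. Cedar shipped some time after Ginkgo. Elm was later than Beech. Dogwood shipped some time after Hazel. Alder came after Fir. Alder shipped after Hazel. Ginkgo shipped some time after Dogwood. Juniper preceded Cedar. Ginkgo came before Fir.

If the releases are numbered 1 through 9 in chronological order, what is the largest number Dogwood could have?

Dogwood must come before Alder, Beech, Cedar, Elm, Fir, Ginkgo, and Juniper — 7 releases forced after it.
Everything else can be placed before Dogwood in some valid order, so Dogwood can sit as late as position 9 − 7 = 2.

2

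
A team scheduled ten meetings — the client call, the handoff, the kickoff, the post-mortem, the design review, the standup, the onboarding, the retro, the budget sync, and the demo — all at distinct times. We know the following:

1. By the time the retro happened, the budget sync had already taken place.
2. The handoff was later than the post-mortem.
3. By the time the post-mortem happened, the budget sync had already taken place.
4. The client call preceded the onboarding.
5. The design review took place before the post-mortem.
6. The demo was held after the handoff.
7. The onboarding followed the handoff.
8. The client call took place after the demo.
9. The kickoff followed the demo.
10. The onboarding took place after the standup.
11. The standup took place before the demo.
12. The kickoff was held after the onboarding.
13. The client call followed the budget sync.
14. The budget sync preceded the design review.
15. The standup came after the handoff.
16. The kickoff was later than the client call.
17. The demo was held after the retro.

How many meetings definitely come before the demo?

6

Directly stated before the demo: the handoff, the retro, and the standup.
The budget sync reaches the demo via the budget sync → the retro → the demo.
The design review reaches the demo via the design review → the post-mortem → the handoff → the demo.
The post-mortem reaches the demo via the post-mortem → the handoff → the demo.
That's the budget sync, the design review, the handoff, the post-mortem, the retro, and the standup — 6 in all.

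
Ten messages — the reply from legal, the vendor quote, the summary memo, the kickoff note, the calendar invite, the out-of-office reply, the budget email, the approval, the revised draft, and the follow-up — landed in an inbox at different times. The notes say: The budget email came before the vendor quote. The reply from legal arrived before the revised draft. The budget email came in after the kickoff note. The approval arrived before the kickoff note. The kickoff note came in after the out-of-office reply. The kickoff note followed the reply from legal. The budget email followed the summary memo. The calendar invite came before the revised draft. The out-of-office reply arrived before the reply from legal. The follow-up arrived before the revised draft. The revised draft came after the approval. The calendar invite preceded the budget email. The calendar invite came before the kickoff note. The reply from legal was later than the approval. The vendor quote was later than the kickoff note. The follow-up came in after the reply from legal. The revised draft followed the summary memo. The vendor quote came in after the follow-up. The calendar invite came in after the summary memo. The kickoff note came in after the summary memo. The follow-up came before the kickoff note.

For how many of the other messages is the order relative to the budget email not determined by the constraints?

1

Forced before the budget email: the approval, the calendar invite, the follow-up, the kickoff note, the out-of-office reply, the reply from legal, and the summary memo; forced after the budget email: the vendor quote.
That leaves the revised draft with no forced order relative to the budget email — 1.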